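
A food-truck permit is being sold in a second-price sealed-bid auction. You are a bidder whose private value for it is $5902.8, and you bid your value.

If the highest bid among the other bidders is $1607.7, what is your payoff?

$4295.1

Your bid $5902.8 exceeds the highest competing bid $1607.7, so you win.
In a second-price auction the winner pays the second-highest bid, $1607.7.
Payoff = value − price = $5902.8 − $1607.7 = $4295.1.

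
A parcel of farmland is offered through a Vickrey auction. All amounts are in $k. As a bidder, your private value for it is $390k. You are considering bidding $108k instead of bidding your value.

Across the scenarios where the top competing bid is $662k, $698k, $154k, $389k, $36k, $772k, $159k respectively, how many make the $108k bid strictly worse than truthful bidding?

The deviation hurts exactly when the highest competing bid lies strictly between $108k and $390k — underbidding then forfeits a profitable win.
$662k: above both → same outcome either way.
$698k: above both → same outcome either way.
$154k: inside the interval → strictly worse (loss $236k).
$389k: inside the interval → strictly worse (loss $1k).
$36k: below both → same outcome either way.
$772k: above both → same outcome either way.
$159k: inside the interval → strictly worse (loss $231k).
Count: 3.

3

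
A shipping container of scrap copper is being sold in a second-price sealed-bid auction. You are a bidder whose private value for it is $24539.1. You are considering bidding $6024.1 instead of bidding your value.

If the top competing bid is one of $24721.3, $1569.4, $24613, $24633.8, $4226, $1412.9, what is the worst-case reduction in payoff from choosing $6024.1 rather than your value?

$24721.3: same outcome either way → loss $0.
$1569.4: same outcome either way → loss $0.
$24613: same outcome either way → loss $0.
$24633.8: same outcome either way → loss $0.
$4226: same outcome either way → loss $0.
$1412.9: same outcome either way → loss $0.
Maximum loss: $0.

$0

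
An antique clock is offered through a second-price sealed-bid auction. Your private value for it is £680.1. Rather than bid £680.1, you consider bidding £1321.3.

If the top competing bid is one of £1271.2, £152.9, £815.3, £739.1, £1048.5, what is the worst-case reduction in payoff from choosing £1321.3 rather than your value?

£591.1

£1271.2: truthful gives £0, deviation gives −£591.1 → loss £591.1.
£152.9: same outcome either way → loss £0.
£815.3: truthful gives £0, deviation gives −£135.2 → loss £135.2.
£739.1: truthful gives £0, deviation gives −£59 → loss £59.
£1048.5: truthful gives £0, deviation gives −£368.4 → loss £368.4.
Maximum loss: £591.1.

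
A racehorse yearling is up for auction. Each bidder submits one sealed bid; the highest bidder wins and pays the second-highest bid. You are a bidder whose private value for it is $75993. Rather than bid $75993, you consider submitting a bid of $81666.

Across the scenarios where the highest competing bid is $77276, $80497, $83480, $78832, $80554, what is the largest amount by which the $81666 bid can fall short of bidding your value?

$77276: truthful gives $0, deviation gives −$1283 → loss $1283.
$80497: truthful gives $0, deviation gives −$4504 → loss $4504.
$83480: same outcome either way → loss $0.
$78832: truthful gives $0, deviation gives −$2839 → loss $2839.
$80554: truthful gives $0, deviation gives −$4561 → loss $4561.
Maximum loss: $4561.

$4561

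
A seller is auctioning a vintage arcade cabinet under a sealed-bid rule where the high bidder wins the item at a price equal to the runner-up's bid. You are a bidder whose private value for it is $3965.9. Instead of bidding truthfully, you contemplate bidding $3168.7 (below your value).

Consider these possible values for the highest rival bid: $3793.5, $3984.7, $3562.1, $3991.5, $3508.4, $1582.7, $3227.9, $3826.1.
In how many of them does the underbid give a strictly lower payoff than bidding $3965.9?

5

The deviation hurts exactly when the highest competing bid lies strictly between $3168.7 and $3965.9 — underbidding then forfeits a profitable win.
$3793.5: inside the interval → strictly worse (loss $172.4).
$3984.7: above both → same outcome either way.
$3562.1: inside the interval → strictly worse (loss $403.8).
$3991.5: above both → same outcome either way.
$3508.4: inside the interval → strictly worse (loss $457.5).
$1582.7: below both → same outcome either way.
$3227.9: inside the interval → strictly worse (loss $738).
$3826.1: inside the interval → strictly worse (loss $139.8).
Count: 5.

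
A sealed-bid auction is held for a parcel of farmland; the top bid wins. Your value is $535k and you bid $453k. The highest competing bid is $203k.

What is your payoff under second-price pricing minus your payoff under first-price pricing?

You have the highest bid, so you win under either rule.
Second-price: pay $203k → payoff $332k.
First-price: pay your own bid $453k → payoff $82k.
Difference = $332k − ($82k) = $250k.

$250k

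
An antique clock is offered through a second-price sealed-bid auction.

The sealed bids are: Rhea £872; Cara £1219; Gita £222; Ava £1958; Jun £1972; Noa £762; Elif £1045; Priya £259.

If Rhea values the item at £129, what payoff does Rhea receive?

Highest bid: Jun at £1972, so Jun wins.
Second-highest bid: Ava at £1958 — that is the price the winner pays.
Rhea did not win, so Rhea pays nothing and receives nothing: payoff £0.

£0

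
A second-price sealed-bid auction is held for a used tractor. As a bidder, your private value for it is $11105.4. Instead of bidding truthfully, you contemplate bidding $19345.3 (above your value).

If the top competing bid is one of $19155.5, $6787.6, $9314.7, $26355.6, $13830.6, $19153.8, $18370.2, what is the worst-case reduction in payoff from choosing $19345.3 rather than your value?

$19155.5: truthful gives $0, deviation gives −$8050.1 → loss $8050.1.
$6787.6: same outcome either way → loss $0.
$9314.7: same outcome either way → loss $0.
$26355.6: same outcome either way → loss $0.
$13830.6: truthful gives $0, deviation gives −$2725.2 → loss $2725.2.
$19153.8: truthful gives $0, deviation gives −$8048.4 → loss $8048.4.
$18370.2: truthful gives $0, deviation gives −$7264.8 → loss $7264.8.
Maximum loss: $8050.1.

$8050.1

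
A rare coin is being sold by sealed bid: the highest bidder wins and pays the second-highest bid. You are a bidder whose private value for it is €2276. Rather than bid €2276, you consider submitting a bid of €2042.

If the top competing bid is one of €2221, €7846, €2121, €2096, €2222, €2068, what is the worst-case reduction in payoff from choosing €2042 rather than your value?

€208

€2221: truthful gives €55, deviation gives €0 → loss €55.
€7846: same outcome either way → loss €0.
€2121: truthful gives €155, deviation gives €0 → loss €155.
€2096: truthful gives €180, deviation gives €0 → loss €180.
€2222: truthful gives €54, deviation gives €0 → loss €54.
€2068: truthful gives €208, deviation gives €0 → loss €208.
Maximum loss: €208.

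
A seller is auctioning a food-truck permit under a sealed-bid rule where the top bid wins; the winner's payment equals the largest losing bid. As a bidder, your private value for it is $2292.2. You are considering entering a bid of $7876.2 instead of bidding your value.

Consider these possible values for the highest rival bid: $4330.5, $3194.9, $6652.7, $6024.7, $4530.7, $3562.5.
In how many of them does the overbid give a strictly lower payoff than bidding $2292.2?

6

The deviation hurts exactly when the highest competing bid lies strictly between $2292.2 and $7876.2 — overbidding then wins at a price above your value.
$4330.5: inside the interval → strictly worse (loss $2038.3).
$3194.9: inside the interval → strictly worse (loss $902.7).
$6652.7: inside the interval → strictly worse (loss $4360.5).
$6024.7: inside the interval → strictly worse (loss $3732.5).
$4530.7: inside the interval → strictly worse (loss $2238.5).
$3562.5: inside the interval → strictly worse (loss $1270.3).
Count: 6.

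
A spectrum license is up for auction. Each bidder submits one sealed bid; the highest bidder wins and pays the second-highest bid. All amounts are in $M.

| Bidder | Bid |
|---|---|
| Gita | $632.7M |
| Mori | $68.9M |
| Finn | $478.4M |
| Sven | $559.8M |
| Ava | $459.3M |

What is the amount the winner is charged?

$559.8M

Highest bid: Gita at $632.7M, so Gita wins.
Second-highest bid: Sven at $559.8M — that is the price the winner pays.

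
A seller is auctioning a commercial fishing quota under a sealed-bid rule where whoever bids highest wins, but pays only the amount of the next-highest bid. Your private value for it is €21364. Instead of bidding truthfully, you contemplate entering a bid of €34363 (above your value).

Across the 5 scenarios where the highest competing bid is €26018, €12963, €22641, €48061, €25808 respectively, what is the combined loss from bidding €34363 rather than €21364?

The deviation costs you only when the competing bid falls strictly between €21364 and €34363; elsewhere both bids give the same outcome.
€26018: truthful payoff €0, deviation payoff −€4654 → loss €4654.
€12963: outcomes coincide → loss €0.
€22641: truthful payoff €0, deviation payoff −€1277 → loss €1277.
€48061: outcomes coincide → loss €0.
€25808: truthful payoff €0, deviation payoff −€4444 → loss €4444.
Total loss = €4654 + €1277 + €4444 = €10375.
Because the price is fixed by the runner-up's bid, deviating from your value can only change a good outcome into a bad one — never the reverse.

€10375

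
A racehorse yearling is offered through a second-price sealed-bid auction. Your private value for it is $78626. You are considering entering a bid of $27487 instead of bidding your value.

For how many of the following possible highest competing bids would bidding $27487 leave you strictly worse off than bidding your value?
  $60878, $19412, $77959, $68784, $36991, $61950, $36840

6

The deviation hurts exactly when the highest competing bid lies strictly between $27487 and $78626 — underbidding then forfeits a profitable win.
$60878: inside the interval → strictly worse (loss $17748).
$19412: below both → same outcome either way.
$77959: inside the interval → strictly worse (loss $667).
$68784: inside the interval → strictly worse (loss $9842).
$36991: inside the interval → strictly worse (loss $41635).
$61950: inside the interval → strictly worse (loss $16676).
$36840: inside the interval → strictly worse (loss $41786).
Count: 6.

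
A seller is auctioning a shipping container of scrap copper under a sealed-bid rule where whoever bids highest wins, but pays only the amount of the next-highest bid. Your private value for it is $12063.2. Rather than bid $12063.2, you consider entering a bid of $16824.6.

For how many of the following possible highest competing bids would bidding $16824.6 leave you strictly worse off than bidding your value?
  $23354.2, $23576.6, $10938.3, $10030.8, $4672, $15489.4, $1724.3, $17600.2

The deviation hurts exactly when the highest competing bid lies strictly between $12063.2 and $16824.6 — overbidding then wins at a price above your value.
$23354.2: above both → same outcome either way.
$23576.6: above both → same outcome either way.
$10938.3: below both → same outcome either way.
$10030.8: below both → same outcome either way.
$4672: below both → same outcome either way.
$15489.4: inside the interval → strictly worse (loss $3426.2).
$1724.3: below both → same outcome either way.
$17600.2: above both → same outcome either way.
Count: 1.

1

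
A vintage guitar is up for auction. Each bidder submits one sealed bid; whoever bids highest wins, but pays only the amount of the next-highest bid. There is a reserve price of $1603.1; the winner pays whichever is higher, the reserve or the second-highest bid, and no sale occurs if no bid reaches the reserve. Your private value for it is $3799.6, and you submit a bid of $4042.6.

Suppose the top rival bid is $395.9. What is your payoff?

Your bid $4042.6 is the highest and exceeds the reserve.
Price = max(second-highest bid, reserve) = max($395.9, $1603.1) = $1603.1.
Payoff = $3799.6 − $1603.1 = $2196.5.

$2196.5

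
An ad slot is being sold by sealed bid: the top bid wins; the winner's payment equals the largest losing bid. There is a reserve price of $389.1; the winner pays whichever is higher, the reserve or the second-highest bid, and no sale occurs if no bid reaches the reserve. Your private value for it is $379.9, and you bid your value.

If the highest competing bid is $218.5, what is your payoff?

Your bid $379.9 is the highest bid but falls below the reserve $389.1, so the item goes unsold. Payoff $0.

$0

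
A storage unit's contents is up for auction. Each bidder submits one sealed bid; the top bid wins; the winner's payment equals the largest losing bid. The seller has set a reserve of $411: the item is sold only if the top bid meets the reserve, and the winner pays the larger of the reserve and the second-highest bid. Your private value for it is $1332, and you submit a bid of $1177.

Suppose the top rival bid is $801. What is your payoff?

Your bid $1177 is the highest and exceeds the reserve.
Price = max(second-highest bid, reserve) = max($801, $411) = $801.
Payoff = $1332 − $801 = $531.

$531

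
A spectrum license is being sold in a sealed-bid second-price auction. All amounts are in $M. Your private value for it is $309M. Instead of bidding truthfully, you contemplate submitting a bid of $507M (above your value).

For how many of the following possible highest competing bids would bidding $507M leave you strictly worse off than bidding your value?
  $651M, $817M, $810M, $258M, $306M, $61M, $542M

The deviation hurts exactly when the highest competing bid lies strictly between $309M and $507M — overbidding then wins at a price above your value.
$651M: above both → same outcome either way.
$817M: above both → same outcome either way.
$810M: above both → same outcome either way.
$258M: below both → same outcome either way.
$306M: below both → same outcome either way.
$61M: below both → same outcome either way.
$542M: above both → same outcome either way.
Count: 0.

0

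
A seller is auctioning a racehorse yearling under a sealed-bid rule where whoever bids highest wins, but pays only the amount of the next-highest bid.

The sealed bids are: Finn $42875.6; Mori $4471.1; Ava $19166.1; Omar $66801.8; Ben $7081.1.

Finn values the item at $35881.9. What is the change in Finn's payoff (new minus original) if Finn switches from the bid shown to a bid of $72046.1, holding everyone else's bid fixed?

−$30919.9

The highest bid among the other bidders is $66801.8; Finn's bid doesn't change that.
Original bid $42875.6: Finn is not highest (top rival bid is $66801.8); payoff $0.
Alternative bid $72046.1: Finn is highest, pays the top rival bid $66801.8; payoff $35881.9 − $66801.8 = −$30919.9.
Change in payoff = −$30919.9 − ($0) = −$30919.9.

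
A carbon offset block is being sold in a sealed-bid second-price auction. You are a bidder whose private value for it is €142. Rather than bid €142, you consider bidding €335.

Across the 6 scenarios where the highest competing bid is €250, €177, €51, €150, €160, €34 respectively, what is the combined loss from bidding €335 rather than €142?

€169

The deviation costs you only when the competing bid falls strictly between €142 and €335; elsewhere both bids give the same outcome.
€250: truthful payoff €0, deviation payoff −€108 → loss €108.
€177: truthful payoff €0, deviation payoff −€35 → loss €35.
€51: outcomes coincide → loss €0.
€150: truthful payoff €0, deviation payoff −€8 → loss €8.
€160: truthful payoff €0, deviation payoff −€18 → loss €18.
€34: outcomes coincide → loss €0.
Total loss = €108 + €35 + €8 + €18 = €169.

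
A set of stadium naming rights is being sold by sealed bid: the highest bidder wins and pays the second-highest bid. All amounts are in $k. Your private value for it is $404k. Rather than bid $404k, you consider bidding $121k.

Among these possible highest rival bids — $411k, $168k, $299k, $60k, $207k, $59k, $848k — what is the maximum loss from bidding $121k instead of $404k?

$411k: same outcome either way → loss $0k.
$168k: truthful gives $236k, deviation gives $0k → loss $236k.
$299k: truthful gives $105k, deviation gives $0k → loss $105k.
$60k: same outcome either way → loss $0k.
$207k: truthful gives $197k, deviation gives $0k → loss $197k.
$59k: same outcome either way → loss $0k.
$848k: same outcome either way → loss $0k.
Maximum loss: $236k.

$236k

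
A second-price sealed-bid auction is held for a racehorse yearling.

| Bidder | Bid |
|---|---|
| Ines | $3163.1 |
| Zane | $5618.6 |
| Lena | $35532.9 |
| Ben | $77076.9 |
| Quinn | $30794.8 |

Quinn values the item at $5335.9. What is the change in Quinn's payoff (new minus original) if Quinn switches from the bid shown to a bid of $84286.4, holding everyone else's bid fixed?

The highest bid among the other bidders is $77076.9; Quinn's bid doesn't change that.
Original bid $30794.8: Quinn is not highest (top rival bid is $77076.9); payoff $0.
Alternative bid $84286.4: Quinn is highest, pays the top rival bid $77076.9; payoff $5335.9 − $77076.9 = −$71741.
Change in payoff = −$71741 − ($0) = −$71741.

−$71741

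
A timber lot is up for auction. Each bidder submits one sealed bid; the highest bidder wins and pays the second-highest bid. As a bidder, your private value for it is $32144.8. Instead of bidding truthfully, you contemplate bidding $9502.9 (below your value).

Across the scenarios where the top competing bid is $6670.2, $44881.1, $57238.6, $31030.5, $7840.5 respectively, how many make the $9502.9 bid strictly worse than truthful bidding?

1

The deviation hurts exactly when the highest competing bid lies strictly between $9502.9 and $32144.8 — underbidding then forfeits a profitable win.
$6670.2: below both → same outcome either way.
$44881.1: above both → same outcome either way.
$57238.6: above both → same outcome either way.
$31030.5: inside the interval → strictly worse (loss $1114.3).
$7840.5: below both → same outcome either way.
Count: 1.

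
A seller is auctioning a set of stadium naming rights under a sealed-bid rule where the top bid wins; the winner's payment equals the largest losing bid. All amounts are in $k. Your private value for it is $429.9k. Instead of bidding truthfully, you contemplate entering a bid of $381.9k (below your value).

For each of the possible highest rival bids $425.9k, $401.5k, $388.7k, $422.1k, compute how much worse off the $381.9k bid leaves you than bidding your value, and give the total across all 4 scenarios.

The deviation costs you only when the competing bid falls strictly between $381.9k and $429.9k; elsewhere both bids give the same outcome.
$425.9k: truthful payoff $4k, deviation payoff $0k → loss $4k.
$401.5k: truthful payoff $28.4k, deviation payoff $0k → loss $28.4k.
$388.7k: truthful payoff $41.2k, deviation payoff $0k → loss $41.2k.
$422.1k: truthful payoff $7.8k, deviation payoff $0k → loss $7.8k.
Total loss = $4k + $28.4k + $41.2k + $7.8k = $81.4k.

$81.4k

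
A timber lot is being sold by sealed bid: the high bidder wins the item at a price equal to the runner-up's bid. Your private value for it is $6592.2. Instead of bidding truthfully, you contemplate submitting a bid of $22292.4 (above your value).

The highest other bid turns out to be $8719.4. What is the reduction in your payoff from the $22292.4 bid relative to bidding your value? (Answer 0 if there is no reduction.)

$2127.2

Bidding your value $6592.2: you lose (since $6592.2 < $8719.4). Payoff $0.
Bidding $22292.4: you win and pay $8719.4. Payoff $6592.2 − $8719.4 = −$2127.2.
The competing bid $8719.4 lies between your value and your inflated bid, so overbidding wins an item priced above your value.
Loss from deviating = $0 − (−$2127.2) = $2127.2.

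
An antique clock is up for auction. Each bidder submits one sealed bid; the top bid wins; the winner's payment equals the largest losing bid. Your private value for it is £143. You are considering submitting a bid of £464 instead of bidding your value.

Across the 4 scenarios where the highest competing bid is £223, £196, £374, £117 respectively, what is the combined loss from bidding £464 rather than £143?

The deviation costs you only when the competing bid falls strictly between £143 and £464; elsewhere both bids give the same outcome.
£223: truthful payoff £0, deviation payoff −£80 → loss £80.
£196: truthful payoff £0, deviation payoff −£53 → loss £53.
£374: truthful payoff £0, deviation payoff −£231 → loss £231.
£117: outcomes coincide → loss £0.
Total loss = £80 + £53 + £231 = £364.

£364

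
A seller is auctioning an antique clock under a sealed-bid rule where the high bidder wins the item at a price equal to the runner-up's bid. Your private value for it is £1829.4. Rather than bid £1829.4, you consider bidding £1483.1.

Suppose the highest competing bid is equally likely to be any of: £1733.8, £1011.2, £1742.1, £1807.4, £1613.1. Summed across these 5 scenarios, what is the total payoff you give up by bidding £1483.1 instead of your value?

£421.2

The deviation costs you only when the competing bid falls strictly between £1483.1 and £1829.4; elsewhere both bids give the same outcome.
£1733.8: truthful payoff £95.6, deviation payoff £0 → loss £95.6.
£1011.2: outcomes coincide → loss £0.
£1742.1: truthful payoff £87.3, deviation payoff £0 → loss £87.3.
£1807.4: truthful payoff £22, deviation payoff £0 → loss £22.
£1613.1: truthful payoff £216.3, deviation payoff £0 → loss £216.3.
Total loss = £95.6 + £87.3 + £22 + £216.3 = £421.2.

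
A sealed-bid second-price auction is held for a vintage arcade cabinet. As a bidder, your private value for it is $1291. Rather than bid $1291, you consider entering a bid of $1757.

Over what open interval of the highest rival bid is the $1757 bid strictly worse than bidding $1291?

($1291, $1757)

If the competing bid is below $1291, both bids win at the same price — no difference.
If it is above $1757, both bids lose — no difference.
If it lies strictly between $1291 and $1757, bidding your value loses (payoff 0) while bidding $1757 wins at a price above your value (payoff negative).
So the deviation strictly hurts on the open interval ($1291, $1757).
Because the price is fixed by the runner-up's bid, deviating from your value can only change a good outcome into a bad one — never the reverse.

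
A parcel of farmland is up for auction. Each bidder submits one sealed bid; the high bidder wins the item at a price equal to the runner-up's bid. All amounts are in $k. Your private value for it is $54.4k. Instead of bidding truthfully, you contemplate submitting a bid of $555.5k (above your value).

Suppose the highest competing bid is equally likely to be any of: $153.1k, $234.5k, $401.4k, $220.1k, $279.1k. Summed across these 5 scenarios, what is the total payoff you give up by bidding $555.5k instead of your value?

$1016.2k

The deviation costs you only when the competing bid falls strictly between $54.4k and $555.5k; elsewhere both bids give the same outcome.
$153.1k: truthful payoff $0k, deviation payoff −$98.7k → loss $98.7k.
$234.5k: truthful payoff $0k, deviation payoff −$180.1k → loss $180.1k.
$401.4k: truthful payoff $0k, deviation payoff −$347k → loss $347k.
$220.1k: truthful payoff $0k, deviation payoff −$165.7k → loss $165.7k.
$279.1k: truthful payoff $0k, deviation payoff −$224.7k → loss $224.7k.
Total loss = $98.7k + $180.1k + $347k + $165.7k + $224.7k = $1016.2k.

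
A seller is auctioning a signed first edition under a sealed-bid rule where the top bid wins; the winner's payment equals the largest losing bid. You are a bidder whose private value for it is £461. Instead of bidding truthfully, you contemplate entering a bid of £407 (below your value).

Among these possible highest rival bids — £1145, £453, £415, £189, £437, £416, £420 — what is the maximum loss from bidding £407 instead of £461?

£1145: same outcome either way → loss £0.
£453: truthful gives £8, deviation gives £0 → loss £8.
£415: truthful gives £46, deviation gives £0 → loss £46.
£189: same outcome either way → loss £0.
£437: truthful gives £24, deviation gives £0 → loss £24.
£416: truthful gives £45, deviation gives £0 → loss £45.
£420: truthful gives £41, deviation gives £0 → loss £41.
Maximum loss: £46.

£46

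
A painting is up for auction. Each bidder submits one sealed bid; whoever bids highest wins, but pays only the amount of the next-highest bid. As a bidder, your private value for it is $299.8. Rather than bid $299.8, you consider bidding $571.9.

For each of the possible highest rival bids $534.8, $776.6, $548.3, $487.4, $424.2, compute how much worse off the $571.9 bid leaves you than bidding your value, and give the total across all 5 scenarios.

$795.5

The deviation costs you only when the competing bid falls strictly between $299.8 and $571.9; elsewhere both bids give the same outcome.
$534.8: truthful payoff $0, deviation payoff −$235 → loss $235.
$776.6: outcomes coincide → loss $0.
$548.3: truthful payoff $0, deviation payoff −$248.5 → loss $248.5.
$487.4: truthful payoff $0, deviation payoff −$187.6 → loss $187.6.
$424.2: truthful payoff $0, deviation payoff −$124.4 → loss $124.4.
Total loss = $235 + $248.5 + $187.6 + $124.4 = $795.5.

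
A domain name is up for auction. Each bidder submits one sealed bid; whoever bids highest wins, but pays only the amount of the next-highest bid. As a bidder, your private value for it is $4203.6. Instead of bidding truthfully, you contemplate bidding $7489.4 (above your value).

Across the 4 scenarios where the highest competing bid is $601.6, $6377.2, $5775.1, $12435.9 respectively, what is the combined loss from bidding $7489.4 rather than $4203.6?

$3745.1

The deviation costs you only when the competing bid falls strictly between $4203.6 and $7489.4; elsewhere both bids give the same outcome.
$601.6: outcomes coincide → loss $0.
$6377.2: truthful payoff $0, deviation payoff −$2173.6 → loss $2173.6.
$5775.1: truthful payoff $0, deviation payoff −$1571.5 → loss $1571.5.
$12435.9: outcomes coincide → loss $0.
Total loss = $2173.6 + $1571.5 = $3745.1.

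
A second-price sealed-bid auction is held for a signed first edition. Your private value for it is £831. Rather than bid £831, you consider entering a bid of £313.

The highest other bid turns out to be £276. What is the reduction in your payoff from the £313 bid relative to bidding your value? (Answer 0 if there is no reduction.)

Bidding your value £831: you win (since £831 > £276) and pay £276. Payoff £555.
Bidding £313: you win and pay £276. Payoff £831 − £276 = £555.
Difference = £555 − £555 = £0; both bids lead to the same outcome because the competing bid is below both your value and your alternative bid.
Because the price is fixed by the runner-up's bid, deviating from your value can only change a good outcome into a bad one — never the reverse.

£0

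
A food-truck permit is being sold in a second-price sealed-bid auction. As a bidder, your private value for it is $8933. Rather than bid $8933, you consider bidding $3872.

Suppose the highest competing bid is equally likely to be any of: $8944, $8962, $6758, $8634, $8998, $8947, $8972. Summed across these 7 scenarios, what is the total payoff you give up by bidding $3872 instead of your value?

The deviation costs you only when the competing bid falls strictly between $3872 and $8933; elsewhere both bids give the same outcome.
$8944: outcomes coincide → loss $0.
$8962: outcomes coincide → loss $0.
$6758: truthful payoff $2175, deviation payoff $0 → loss $2175.
$8634: truthful payoff $299, deviation payoff $0 → loss $299.
$8998: outcomes coincide → loss $0.
$8947: outcomes coincide → loss $0.
$8972: outcomes coincide → loss $0.
Total loss = $2175 + $299 = $2474.

$2474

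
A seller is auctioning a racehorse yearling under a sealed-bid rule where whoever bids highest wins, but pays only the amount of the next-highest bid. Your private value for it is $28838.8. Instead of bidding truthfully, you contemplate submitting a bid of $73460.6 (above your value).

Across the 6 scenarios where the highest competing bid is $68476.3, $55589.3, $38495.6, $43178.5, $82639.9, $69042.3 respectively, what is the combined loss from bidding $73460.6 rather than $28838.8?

$130588

The deviation costs you only when the competing bid falls strictly between $28838.8 and $73460.6; elsewhere both bids give the same outcome.
$68476.3: truthful payoff $0, deviation payoff −$39637.5 → loss $39637.5.
$55589.3: truthful payoff $0, deviation payoff −$26750.5 → loss $26750.5.
$38495.6: truthful payoff $0, deviation payoff −$9656.8 → loss $9656.8.
$43178.5: truthful payoff $0, deviation payoff −$14339.7 → loss $14339.7.
$82639.9: outcomes coincide → loss $0.
$69042.3: truthful payoff $0, deviation payoff −$40203.5 → loss $40203.5.
Total loss = $39637.5 + $26750.5 + $9656.8 + $14339.7 + $40203.5 = $130588.
Truthful bidding weakly dominates here: raising your bid can only win items priced above your value, and lowering it can only forfeit items priced below.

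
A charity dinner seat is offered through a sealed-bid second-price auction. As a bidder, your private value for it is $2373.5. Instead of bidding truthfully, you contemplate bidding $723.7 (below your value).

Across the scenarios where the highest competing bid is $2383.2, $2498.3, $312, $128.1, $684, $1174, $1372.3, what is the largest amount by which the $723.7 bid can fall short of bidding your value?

$2383.2: same outcome either way → loss $0.
$2498.3: same outcome either way → loss $0.
$312: same outcome either way → loss $0.
$128.1: same outcome either way → loss $0.
$684: same outcome either way → loss $0.
$1174: truthful gives $1199.5, deviation gives $0 → loss $1199.5.
$1372.3: truthful gives $1001.2, deviation gives $0 → loss $1001.2.
Maximum loss: $1199.5.

$1199.5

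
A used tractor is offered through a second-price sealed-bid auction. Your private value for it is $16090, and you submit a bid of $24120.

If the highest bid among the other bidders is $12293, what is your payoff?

Your bid $24120 exceeds the highest competing bid $12293, so you win.
In a second-price auction the winner pays the second-highest bid, $12293.
Payoff = value − price = $16090 − $12293 = $3797.

$3797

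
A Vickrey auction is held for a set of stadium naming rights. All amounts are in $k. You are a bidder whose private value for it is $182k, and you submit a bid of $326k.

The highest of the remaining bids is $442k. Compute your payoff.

$0k

Your bid $326k is below the highest competing bid $442k, so you lose.
A losing bidder pays nothing and receives nothing: payoff = $0k.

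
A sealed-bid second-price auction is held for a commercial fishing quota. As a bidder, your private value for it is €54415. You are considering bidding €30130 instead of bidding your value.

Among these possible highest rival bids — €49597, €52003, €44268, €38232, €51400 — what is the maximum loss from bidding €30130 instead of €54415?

€16183

€49597: truthful gives €4818, deviation gives €0 → loss €4818.
€52003: truthful gives €2412, deviation gives €0 → loss €2412.
€44268: truthful gives €10147, deviation gives €0 → loss €10147.
€38232: truthful gives €16183, deviation gives €0 → loss €16183.
€51400: truthful gives €3015, deviation gives €0 → loss €3015.
Maximum loss: €16183.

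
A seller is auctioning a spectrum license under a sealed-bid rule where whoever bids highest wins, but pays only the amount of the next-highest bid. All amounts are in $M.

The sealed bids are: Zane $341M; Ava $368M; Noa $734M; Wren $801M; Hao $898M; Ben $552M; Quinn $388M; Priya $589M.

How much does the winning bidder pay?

Highest bid: Hao at $898M, so Hao wins.
Second-highest bid: Wren at $801M — that is the price the winner pays.

$801M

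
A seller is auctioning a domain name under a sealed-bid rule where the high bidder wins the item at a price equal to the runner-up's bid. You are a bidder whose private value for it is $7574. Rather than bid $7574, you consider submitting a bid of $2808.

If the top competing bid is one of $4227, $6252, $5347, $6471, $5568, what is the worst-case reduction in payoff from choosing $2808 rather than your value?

$4227: truthful gives $3347, deviation gives $0 → loss $3347.
$6252: truthful gives $1322, deviation gives $0 → loss $1322.
$5347: truthful gives $2227, deviation gives $0 → loss $2227.
$6471: truthful gives $1103, deviation gives $0 → loss $1103.
$5568: truthful gives $2006, deviation gives $0 → loss $2006.
Maximum loss: $3347.

$3347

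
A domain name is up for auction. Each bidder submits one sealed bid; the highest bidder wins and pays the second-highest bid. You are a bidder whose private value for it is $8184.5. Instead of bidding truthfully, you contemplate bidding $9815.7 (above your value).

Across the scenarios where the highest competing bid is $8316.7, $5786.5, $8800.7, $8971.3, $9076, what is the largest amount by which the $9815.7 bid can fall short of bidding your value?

$8316.7: truthful gives $0, deviation gives −$132.2 → loss $132.2.
$5786.5: same outcome either way → loss $0.
$8800.7: truthful gives $0, deviation gives −$616.2 → loss $616.2.
$8971.3: truthful gives $0, deviation gives −$786.8 → loss $786.8.
$9076: truthful gives $0, deviation gives −$891.5 → loss $891.5.
Maximum loss: $891.5.

$891.5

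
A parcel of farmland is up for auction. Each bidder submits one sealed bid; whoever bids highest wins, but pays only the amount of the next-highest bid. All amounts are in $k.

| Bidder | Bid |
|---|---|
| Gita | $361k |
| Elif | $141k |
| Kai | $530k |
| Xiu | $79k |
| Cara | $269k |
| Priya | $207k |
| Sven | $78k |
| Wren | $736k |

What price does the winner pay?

Highest bid: Wren at $736k, so Wren wins.
Second-highest bid: Kai at $530k — that is the price the winner pays.

$530k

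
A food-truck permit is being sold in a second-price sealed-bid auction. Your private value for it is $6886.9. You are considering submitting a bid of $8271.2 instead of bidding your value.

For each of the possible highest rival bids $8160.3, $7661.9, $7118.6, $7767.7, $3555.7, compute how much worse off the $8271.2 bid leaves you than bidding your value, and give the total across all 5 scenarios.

$3160.9

The deviation costs you only when the competing bid falls strictly between $6886.9 and $8271.2; elsewhere both bids give the same outcome.
$8160.3: truthful payoff $0, deviation payoff −$1273.4 → loss $1273.4.
$7661.9: truthful payoff $0, deviation payoff −$775 → loss $775.
$7118.6: truthful payoff $0, deviation payoff −$231.7 → loss $231.7.
$7767.7: truthful payoff $0, deviation payoff −$880.8 → loss $880.8.
$3555.7: outcomes coincide → loss $0.
Total loss = $1273.4 + $775 + $231.7 + $880.8 = $3160.9.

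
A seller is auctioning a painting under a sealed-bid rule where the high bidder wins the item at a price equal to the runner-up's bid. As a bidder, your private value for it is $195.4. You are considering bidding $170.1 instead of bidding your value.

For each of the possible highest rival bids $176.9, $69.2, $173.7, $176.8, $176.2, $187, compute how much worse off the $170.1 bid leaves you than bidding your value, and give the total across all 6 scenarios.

The deviation costs you only when the competing bid falls strictly between $170.1 and $195.4; elsewhere both bids give the same outcome.
$176.9: truthful payoff $18.5, deviation payoff $0 → loss $18.5.
$69.2: outcomes coincide → loss $0.
$173.7: truthful payoff $21.7, deviation payoff $0 → loss $21.7.
$176.8: truthful payoff $18.6, deviation payoff $0 → loss $18.6.
$176.2: truthful payoff $19.2, deviation payoff $0 → loss $19.2.
$187: truthful payoff $8.4, deviation payoff $0 → loss $8.4.
Total loss = $18.5 + $21.7 + $18.6 + $19.2 + $8.4 = $86.4.
Because the price is fixed by the runner-up's bid, deviating from your value can only change a good outcome into a bad one — never the reverse.

$86.4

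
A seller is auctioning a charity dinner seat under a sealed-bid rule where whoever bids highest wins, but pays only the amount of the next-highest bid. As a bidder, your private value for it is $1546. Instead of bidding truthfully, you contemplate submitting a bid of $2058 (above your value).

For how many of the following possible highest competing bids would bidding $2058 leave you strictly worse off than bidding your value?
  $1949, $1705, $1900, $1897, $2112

The deviation hurts exactly when the highest competing bid lies strictly between $1546 and $2058 — overbidding then wins at a price above your value.
$1949: inside the interval → strictly worse (loss $403).
$1705: inside the interval → strictly worse (loss $159).
$1900: inside the interval → strictly worse (loss $354).
$1897: inside the interval → strictly worse (loss $351).
$2112: above both → same outcome either way.
Count: 4.

4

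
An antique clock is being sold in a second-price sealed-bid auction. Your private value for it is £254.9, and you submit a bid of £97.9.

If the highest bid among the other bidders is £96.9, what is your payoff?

£158

Your bid £97.9 exceeds the highest competing bid £96.9, so you win.
In a second-price auction the winner pays the second-highest bid, £96.9.
Payoff = value − price = £254.9 − £96.9 = £158.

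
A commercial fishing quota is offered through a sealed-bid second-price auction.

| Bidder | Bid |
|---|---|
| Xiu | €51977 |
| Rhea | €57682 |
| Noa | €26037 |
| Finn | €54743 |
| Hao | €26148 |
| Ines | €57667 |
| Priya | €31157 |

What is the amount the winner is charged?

Highest bid: Rhea at €57682, so Rhea wins.
Second-highest bid: Ines at €57667 — that is the price the winner pays.

€57667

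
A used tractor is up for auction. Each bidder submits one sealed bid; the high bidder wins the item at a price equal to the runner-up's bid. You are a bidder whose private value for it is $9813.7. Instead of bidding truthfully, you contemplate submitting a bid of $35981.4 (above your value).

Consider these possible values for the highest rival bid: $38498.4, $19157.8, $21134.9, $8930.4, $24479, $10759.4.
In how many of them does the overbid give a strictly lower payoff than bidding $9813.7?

The deviation hurts exactly when the highest competing bid lies strictly between $9813.7 and $35981.4 — overbidding then wins at a price above your value.
$38498.4: above both → same outcome either way.
$19157.8: inside the interval → strictly worse (loss $9344.1).
$21134.9: inside the interval → strictly worse (loss $11321.2).
$8930.4: below both → same outcome either way.
$24479: inside the interval → strictly worse (loss $14665.3).
$10759.4: inside the interval → strictly worse (loss $945.7).
Count: 4.

4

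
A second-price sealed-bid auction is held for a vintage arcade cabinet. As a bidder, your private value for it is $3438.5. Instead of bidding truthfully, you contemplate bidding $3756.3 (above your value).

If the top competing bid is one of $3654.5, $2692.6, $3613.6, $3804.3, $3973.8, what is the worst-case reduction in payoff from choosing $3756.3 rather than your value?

$216

$3654.5: truthful gives $0, deviation gives −$216 → loss $216.
$2692.6: same outcome either way → loss $0.
$3613.6: truthful gives $0, deviation gives −$175.1 → loss $175.1.
$3804.3: same outcome either way → loss $0.
$3973.8: same outcome either way → loss $0.
Maximum loss: $216.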